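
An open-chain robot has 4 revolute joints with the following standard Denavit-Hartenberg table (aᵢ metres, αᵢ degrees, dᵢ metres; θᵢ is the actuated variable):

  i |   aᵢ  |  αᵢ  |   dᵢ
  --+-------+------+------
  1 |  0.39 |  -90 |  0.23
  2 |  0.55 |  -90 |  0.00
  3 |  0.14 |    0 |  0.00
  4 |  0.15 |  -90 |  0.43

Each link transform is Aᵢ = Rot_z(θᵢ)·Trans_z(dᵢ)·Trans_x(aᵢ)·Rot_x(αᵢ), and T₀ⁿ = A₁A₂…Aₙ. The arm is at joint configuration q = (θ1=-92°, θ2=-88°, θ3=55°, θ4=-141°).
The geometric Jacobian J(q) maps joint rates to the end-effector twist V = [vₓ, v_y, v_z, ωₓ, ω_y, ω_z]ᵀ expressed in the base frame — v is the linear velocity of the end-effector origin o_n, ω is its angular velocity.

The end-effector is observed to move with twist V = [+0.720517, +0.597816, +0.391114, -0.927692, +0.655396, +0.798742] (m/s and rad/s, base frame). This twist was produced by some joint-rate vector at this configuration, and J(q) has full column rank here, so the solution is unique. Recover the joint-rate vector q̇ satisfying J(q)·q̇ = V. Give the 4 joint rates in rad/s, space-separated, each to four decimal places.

0.7770 -0.9500 -0.4780 -0.1450

o_n = [0.0055, -0.8428, 0.8554]
J₁: ẑ×o_n = [0.8428, 0.0055, -0.0000], ω = ẑ
J2: z=[0.9994, -0.0349, 0.0000] o=[-0.0136, -0.3898, 0.2300] → [-0.0218, -0.6250, -0.4521, 0.9994, -0.0349, 0.0000]
J3: z=[-0.0349, -0.9988, -0.0349] o=[-0.0143, -0.4089, 0.7797] → [-0.0908, 0.0019, 0.0349, -0.0349, -0.9988, -0.0349]
J4: z=[-0.0349, -0.9988, -0.0349] o=[-0.1290, -0.4077, 0.8599] → [-0.0106, -0.0049, 0.1495, -0.0349, -0.9988, -0.0349]
q̇ = J⁺·V = [0.7770, -0.9500, -0.4780, -0.1450]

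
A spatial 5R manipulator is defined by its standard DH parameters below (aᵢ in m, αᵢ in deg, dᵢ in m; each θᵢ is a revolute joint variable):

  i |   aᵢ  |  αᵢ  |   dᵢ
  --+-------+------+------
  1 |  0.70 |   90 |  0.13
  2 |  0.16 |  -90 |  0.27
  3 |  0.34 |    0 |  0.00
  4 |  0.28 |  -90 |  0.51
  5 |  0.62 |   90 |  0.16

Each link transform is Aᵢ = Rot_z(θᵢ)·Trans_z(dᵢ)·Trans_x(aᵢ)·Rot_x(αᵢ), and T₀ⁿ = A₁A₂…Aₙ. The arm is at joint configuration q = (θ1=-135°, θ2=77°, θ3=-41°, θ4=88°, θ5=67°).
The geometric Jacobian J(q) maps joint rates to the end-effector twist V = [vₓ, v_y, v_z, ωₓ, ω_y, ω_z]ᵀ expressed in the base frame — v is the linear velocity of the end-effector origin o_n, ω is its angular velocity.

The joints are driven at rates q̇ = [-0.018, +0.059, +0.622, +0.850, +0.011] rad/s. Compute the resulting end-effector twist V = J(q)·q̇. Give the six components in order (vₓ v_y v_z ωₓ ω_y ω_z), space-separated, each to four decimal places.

o_n = [-0.6425, -0.6397, 0.7553]
J₁: ẑ×o_n = [0.6397, -0.6425, 0.0000], ω = ẑ
J2: z=[-0.7071, 0.7071, 0.0000] o=[-0.4950, -0.4950, 0.1300] → [0.4422, 0.4422, 0.2067, -0.7071, 0.7071, 0.0000]
J3: z=[0.6890, 0.6890, 0.2250] o=[-0.7113, -0.3295, 0.2859] → [0.3932, -0.3079, -0.2611, 0.6890, 0.6890, 0.2250]
J4: z=[0.6890, 0.6890, 0.2250] o=[-0.9099, -0.2126, 0.5359] → [0.2472, -0.0910, -0.4785, 0.6890, 0.6890, 0.2250]
J5: z=[0.5986, -0.3659, -0.7126] o=[-0.4441, -0.0364, 0.8367] → [-0.4001, 0.1901, -0.4337, 0.5986, -0.3659, -0.7126]
V = J·q̇ = [0.4649, -0.2291, -0.5617, 0.9790, 1.0519, 0.3053]

0.4649 -0.2291 -0.5617 0.9790 1.0519 0.3053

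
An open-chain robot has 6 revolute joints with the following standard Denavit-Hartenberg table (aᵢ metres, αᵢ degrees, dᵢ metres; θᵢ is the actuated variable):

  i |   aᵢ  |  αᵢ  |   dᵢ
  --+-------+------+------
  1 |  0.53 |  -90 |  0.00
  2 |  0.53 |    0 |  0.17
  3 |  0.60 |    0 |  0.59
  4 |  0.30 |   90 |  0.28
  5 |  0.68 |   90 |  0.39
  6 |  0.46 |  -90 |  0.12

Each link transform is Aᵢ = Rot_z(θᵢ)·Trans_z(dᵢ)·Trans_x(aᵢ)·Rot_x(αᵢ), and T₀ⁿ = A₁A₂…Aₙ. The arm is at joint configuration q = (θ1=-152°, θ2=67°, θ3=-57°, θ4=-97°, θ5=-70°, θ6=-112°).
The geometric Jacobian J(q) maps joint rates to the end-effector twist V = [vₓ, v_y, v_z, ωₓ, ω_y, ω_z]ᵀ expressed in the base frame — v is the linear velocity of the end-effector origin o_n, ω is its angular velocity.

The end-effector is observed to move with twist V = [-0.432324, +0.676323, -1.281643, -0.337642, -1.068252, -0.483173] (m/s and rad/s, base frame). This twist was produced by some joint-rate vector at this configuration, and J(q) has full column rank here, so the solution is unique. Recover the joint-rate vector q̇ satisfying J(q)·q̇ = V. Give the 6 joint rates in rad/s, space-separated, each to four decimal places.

-0.5890 0.6930 0.4340 -0.3960 -0.7930 -0.1570

o_n = [-0.9764, -1.1102, -0.2336]
J₁: ẑ×o_n = [1.1102, -0.9764, 0.0000], ω = ẑ
J2: z=[0.4695, -0.8829, 0.0000] o=[-0.4680, -0.2488, 0.0000] → [0.2062, 0.1097, -0.8533, 0.4695, -0.8829, 0.0000]
J3: z=[0.4695, -0.8829, 0.0000] o=[-0.5710, -0.4961, -0.4879] → [-0.2245, -0.1194, -0.6462, 0.4695, -0.8829, 0.0000]
J4: z=[0.4695, -0.8829, 0.0000] o=[-0.8157, -1.2945, -0.5921] → [-0.3165, -0.1683, -0.0553, 0.4695, -0.8829, 0.0000]
J5: z=[0.8817, 0.4688, 0.0523] o=[-0.6981, -1.5491, -0.2925] → [0.0046, -0.0665, 0.5174, 0.8817, 0.4688, 0.0523]
J6: z=[-0.1171, 0.3251, -0.9384] o=[-0.6650, -0.8078, -0.0398] → [-0.3468, 0.2695, 0.1367, -0.1171, 0.3251, -0.9384]
q̇ = J⁺·V = [-0.5890, 0.6930, 0.4340, -0.3960, -0.7930, -0.1570]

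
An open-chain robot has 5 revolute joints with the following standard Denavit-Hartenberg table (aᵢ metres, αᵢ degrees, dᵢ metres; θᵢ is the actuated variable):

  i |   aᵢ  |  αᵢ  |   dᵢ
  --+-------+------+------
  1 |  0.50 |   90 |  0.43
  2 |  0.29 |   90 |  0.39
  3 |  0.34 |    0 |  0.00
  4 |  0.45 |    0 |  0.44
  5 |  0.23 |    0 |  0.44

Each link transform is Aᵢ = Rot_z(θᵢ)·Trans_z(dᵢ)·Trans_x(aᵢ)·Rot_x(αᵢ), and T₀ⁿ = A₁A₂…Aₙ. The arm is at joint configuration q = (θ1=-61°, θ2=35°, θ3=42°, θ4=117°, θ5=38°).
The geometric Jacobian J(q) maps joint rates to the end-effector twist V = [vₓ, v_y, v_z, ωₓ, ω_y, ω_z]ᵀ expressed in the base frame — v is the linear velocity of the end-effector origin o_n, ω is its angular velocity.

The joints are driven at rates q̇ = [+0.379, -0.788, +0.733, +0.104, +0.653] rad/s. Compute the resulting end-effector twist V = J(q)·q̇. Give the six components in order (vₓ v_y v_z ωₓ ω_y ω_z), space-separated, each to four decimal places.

0.4928 0.8534 -0.4505 1.1035 -0.3654 -0.8415

o_n = [-0.1739, -1.1539, -0.3467]
J₁: ẑ×o_n = [1.1539, -0.1739, 0.0000], ω = ẑ
J2: z=[-0.8746, -0.4848, 0.0000] o=[0.2424, -0.4373, 0.4300] → [0.3766, -0.6793, 0.4250, -0.8746, -0.4848, 0.0000]
J3: z=[0.2781, -0.5017, -0.8192] o=[0.0165, -0.8342, 0.5963] → [0.2111, 0.4182, -0.1844, 0.2781, -0.5017, -0.8192]
J4: z=[0.2781, -0.5017, -0.8192] o=[-0.0822, -1.1255, 0.7413] → [0.5225, 0.3777, -0.0539, 0.2781, -0.5017, -0.8192]
J5: z=[0.2781, -0.5017, -0.8192] o=[-0.2677, -1.1234, 0.1399] → [0.2191, 0.0585, 0.0386, 0.2781, -0.5017, -0.8192]
V = J·q̇ = [0.4928, 0.8534, -0.4505, 1.1035, -0.3654, -0.8415]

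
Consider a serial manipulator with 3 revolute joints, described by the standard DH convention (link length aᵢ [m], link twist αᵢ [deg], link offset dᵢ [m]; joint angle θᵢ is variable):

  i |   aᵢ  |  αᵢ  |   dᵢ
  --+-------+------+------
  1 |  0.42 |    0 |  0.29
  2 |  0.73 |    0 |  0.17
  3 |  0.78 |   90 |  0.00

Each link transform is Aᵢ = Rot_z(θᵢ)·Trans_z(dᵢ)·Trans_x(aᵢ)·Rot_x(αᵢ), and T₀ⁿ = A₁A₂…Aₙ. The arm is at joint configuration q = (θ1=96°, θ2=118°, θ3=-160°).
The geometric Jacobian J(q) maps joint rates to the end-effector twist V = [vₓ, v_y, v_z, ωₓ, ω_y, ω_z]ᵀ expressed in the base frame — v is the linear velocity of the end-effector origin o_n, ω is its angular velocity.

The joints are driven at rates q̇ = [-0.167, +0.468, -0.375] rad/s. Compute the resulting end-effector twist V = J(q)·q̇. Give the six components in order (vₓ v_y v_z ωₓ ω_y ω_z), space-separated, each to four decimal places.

o_n = [-0.1906, 0.6405, 0.4600]
J₁: ẑ×o_n = [-0.6405, -0.1906, 0.0000], ω = ẑ
J2: z=[0.0000, 0.0000, 1.0000] o=[-0.0439, 0.4177, 0.2900] → [-0.2228, -0.1467, 0.0000, 0.0000, 0.0000, 1.0000]
J3: z=[0.0000, 0.0000, 1.0000] o=[-0.6491, 0.0095, 0.4600] → [-0.6310, 0.4585, 0.0000, 0.0000, 0.0000, 1.0000]
V = J·q̇ = [0.2393, -0.2088, 0.0000, 0.0000, 0.0000, -0.0740]

0.2393 -0.2088 0.0000 0.0000 0.0000 -0.0740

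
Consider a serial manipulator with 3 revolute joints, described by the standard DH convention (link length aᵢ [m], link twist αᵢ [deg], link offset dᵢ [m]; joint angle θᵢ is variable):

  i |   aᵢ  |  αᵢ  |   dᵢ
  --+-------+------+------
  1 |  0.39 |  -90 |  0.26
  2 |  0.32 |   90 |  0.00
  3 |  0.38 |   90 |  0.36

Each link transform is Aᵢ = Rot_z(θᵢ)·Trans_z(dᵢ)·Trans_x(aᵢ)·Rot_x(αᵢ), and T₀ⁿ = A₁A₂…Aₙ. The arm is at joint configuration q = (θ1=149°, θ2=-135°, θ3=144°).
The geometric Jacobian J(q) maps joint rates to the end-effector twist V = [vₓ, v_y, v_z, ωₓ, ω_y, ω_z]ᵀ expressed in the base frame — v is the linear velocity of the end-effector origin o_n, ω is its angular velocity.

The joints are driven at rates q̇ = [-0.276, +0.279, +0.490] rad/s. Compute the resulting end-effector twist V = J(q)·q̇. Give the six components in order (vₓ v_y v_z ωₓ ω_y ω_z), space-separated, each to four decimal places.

0.0351 0.1954 -0.0039 0.1533 -0.4176 -0.6225

o_n = [-0.2235, -0.1263, 0.0143]
J₁: ẑ×o_n = [0.1263, -0.2235, 0.0000], ω = ẑ
J2: z=[-0.5150, -0.8572, 0.0000] o=[-0.3343, 0.2009, 0.2600] → [0.2106, -0.1265, 0.2634, -0.5150, -0.8572, 0.0000]
J3: z=[0.6061, -0.3642, -0.7071] o=[-0.1403, 0.0843, 0.4863] → [0.0230, 0.3449, -0.1579, 0.6061, -0.3642, -0.7071]
V = J·q̇ = [0.0351, 0.1954, -0.0039, 0.1533, -0.4176, -0.6225]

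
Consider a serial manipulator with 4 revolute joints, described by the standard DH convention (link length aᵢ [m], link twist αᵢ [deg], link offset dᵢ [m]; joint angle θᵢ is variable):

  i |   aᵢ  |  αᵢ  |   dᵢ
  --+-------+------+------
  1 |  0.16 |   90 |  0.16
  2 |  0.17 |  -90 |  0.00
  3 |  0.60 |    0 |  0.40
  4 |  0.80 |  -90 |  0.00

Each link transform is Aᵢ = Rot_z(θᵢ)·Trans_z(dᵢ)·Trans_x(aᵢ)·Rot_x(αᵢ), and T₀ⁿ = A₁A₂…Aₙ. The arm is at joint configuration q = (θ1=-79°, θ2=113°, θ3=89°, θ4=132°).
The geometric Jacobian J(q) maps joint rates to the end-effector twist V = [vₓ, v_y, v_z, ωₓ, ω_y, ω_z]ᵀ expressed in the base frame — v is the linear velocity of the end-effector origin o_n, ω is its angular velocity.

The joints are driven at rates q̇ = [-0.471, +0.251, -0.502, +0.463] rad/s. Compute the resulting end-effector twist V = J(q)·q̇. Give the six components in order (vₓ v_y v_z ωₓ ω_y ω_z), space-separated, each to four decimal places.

0.0497 -0.0542 0.2075 -0.2395 -0.0831 -0.4558

o_n = [0.0655, 0.0563, -0.3859]
J₁: ẑ×o_n = [-0.0563, 0.0655, 0.0000], ω = ẑ
J2: z=[-0.9816, -0.1908, 0.0000] o=[0.0305, -0.1571, 0.1600] → [0.1042, -0.5359, -0.2028, -0.9816, -0.1908, 0.0000]
J3: z=[-0.1756, 0.9036, -0.3907] o=[0.0179, -0.0919, 0.3165] → [-0.5768, -0.1420, -0.0691, -0.1756, 0.9036, -0.3907]
J4: z=[-0.1756, 0.9036, -0.3907] o=[0.5357, 0.3881, 0.1698] → [-0.6318, 0.0861, 0.4831, -0.1756, 0.9036, -0.3907]
V = J·q̇ = [0.0497, -0.0542, 0.2075, -0.2395, -0.0831, -0.4558]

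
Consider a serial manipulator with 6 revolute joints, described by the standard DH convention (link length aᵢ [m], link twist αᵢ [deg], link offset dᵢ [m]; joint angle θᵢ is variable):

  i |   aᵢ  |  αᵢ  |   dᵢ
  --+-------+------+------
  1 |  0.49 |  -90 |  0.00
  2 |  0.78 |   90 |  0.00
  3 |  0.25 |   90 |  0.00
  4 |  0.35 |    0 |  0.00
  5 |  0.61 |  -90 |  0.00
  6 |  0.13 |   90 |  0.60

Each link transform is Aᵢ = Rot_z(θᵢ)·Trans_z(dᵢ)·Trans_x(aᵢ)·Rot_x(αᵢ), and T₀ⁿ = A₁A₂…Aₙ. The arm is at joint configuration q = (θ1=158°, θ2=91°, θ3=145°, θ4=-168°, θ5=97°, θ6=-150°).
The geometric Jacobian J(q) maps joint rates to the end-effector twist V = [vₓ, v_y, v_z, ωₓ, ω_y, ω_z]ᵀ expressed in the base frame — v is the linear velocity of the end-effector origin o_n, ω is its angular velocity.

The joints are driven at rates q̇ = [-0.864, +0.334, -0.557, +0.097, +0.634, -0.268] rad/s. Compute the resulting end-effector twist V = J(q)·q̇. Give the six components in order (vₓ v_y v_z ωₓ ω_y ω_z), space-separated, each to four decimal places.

o_n = [-0.2840, -0.3367, -0.2894]
J₁: ẑ×o_n = [0.3367, -0.2840, 0.0000], ω = ẑ
J2: z=[-0.3746, -0.9272, 0.0000] o=[-0.4543, 0.1836, 0.0000] → [0.2684, -0.1084, 0.3529, -0.3746, -0.9272, 0.0000]
J3: z=[-0.9270, 0.3745, -0.0175] o=[-0.4417, 0.1785, -0.7799] → [0.1747, 0.4519, 0.4185, -0.9270, 0.3745, -0.0175]
J4: z=[-0.2976, -0.7633, -0.5735] o=[-0.4987, 0.0468, -0.5751] → [-0.4380, -0.0382, 0.2781, -0.2976, -0.7633, -0.5735]
J5: z=[-0.2976, -0.7633, -0.5735] o=[-0.3532, 0.1998, -0.8542] → [-0.7388, 0.1284, 0.2125, -0.2976, -0.7633, -0.5735]
J6: z=[-0.5175, -0.3758, 0.7687] o=[0.1362, -0.1208, -0.6815] → [0.0186, -0.1201, -0.0462, -0.5175, -0.3758, 0.7687]
V = J·q̇ = [-0.8145, 0.0673, 0.0588, 0.3124, -0.9755, -1.4795]

-0.8145 0.0673 0.0588 0.3124 -0.9755 -1.4795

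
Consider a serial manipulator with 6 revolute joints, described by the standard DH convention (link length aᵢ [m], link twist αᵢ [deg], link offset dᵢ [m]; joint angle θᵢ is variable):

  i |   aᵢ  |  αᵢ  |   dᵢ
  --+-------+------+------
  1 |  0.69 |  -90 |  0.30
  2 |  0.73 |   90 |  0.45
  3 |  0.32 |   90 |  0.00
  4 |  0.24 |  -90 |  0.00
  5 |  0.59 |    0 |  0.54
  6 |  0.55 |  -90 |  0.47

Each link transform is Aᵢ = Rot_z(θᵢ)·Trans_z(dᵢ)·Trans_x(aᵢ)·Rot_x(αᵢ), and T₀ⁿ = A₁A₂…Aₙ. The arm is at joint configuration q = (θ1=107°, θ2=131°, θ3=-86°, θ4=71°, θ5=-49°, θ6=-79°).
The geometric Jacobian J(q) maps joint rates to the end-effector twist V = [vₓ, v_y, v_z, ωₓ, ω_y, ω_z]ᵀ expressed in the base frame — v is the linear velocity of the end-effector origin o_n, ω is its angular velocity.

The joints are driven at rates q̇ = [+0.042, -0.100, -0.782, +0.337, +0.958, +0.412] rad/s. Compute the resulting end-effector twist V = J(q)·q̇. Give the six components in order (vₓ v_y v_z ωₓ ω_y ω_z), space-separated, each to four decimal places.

o_n = [-1.2577, 0.9382, 0.0444]
J₁: ẑ×o_n = [-0.9382, -1.2577, 0.0000], ω = ẑ
J2: z=[-0.9563, -0.2924, 0.0000] o=[-0.2017, 0.6599, 0.3000] → [0.0747, -0.2444, -0.5749, -0.9563, -0.2924, 0.0000]
J3: z=[-0.2207, 0.7217, -0.6561] o=[-0.4921, 0.0703, -0.2509] → [0.7826, 0.5675, 0.3611, -0.2207, 0.7217, -0.6561]
J4: z=[-0.1246, 0.6463, 0.7529] o=[-0.1825, 0.1496, -0.2678] → [-0.3919, -0.7706, 0.5966, -0.1246, 0.6463, 0.7529]
J5: z=[-0.9865, 0.0006, -0.1638] o=[-0.1570, 0.3328, -0.4208] → [0.0994, 0.6392, -0.5966, -0.9865, 0.0006, -0.1638]
J6: z=[-0.9865, 0.0006, -0.1638] o=[-0.7040, 0.9162, -0.4207] → [0.0039, 0.5496, -0.0213, -0.9865, 0.0006, -0.1638]
V = J·q̇ = [-0.6941, 0.1070, -0.6042, -1.1253, -0.3166, 0.5843]

-0.6941 0.1070 -0.6042 -1.1253 -0.3166 0.5843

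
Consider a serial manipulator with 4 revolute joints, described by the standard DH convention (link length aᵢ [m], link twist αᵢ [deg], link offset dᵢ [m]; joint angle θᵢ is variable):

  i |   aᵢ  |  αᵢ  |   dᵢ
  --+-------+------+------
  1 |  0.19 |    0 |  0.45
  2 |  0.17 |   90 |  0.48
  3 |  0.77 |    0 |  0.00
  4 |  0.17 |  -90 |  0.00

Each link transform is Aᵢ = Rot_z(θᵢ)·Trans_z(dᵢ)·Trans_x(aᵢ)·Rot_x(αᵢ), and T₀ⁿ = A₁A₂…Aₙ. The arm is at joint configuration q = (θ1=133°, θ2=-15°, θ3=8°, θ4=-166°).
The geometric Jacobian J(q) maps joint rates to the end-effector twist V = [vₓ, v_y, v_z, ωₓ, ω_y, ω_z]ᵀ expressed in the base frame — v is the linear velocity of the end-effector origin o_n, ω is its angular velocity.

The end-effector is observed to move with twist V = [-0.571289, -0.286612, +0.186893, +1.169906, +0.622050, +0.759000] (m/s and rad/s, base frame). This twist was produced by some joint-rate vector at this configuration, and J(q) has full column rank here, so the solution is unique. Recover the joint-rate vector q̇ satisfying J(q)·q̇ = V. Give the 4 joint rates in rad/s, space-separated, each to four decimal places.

o_n = [-0.4934, 0.8231, 0.9735]
J₁: ẑ×o_n = [-0.8231, -0.4934, 0.0000], ω = ẑ
J2: z=[0.0000, 0.0000, 1.0000] o=[-0.1296, 0.1390, 0.4500] → [-0.6842, -0.3638, 0.0000, 0.0000, 0.0000, 1.0000]
J3: z=[0.8829, 0.4695, 0.0000] o=[-0.2094, 0.2891, 0.9300] → [0.0204, -0.0384, 0.6049, 0.8829, 0.4695, 0.0000]
J4: z=[0.8829, 0.4695, 0.0000] o=[-0.5674, 0.9623, 1.0372] → [-0.0299, 0.0562, -0.1576, 0.8829, 0.4695, 0.0000]
q̇ = J⁺·V = [0.2770, 0.4820, 0.5190, 0.8060]

0.2770 0.4820 0.5190 0.8060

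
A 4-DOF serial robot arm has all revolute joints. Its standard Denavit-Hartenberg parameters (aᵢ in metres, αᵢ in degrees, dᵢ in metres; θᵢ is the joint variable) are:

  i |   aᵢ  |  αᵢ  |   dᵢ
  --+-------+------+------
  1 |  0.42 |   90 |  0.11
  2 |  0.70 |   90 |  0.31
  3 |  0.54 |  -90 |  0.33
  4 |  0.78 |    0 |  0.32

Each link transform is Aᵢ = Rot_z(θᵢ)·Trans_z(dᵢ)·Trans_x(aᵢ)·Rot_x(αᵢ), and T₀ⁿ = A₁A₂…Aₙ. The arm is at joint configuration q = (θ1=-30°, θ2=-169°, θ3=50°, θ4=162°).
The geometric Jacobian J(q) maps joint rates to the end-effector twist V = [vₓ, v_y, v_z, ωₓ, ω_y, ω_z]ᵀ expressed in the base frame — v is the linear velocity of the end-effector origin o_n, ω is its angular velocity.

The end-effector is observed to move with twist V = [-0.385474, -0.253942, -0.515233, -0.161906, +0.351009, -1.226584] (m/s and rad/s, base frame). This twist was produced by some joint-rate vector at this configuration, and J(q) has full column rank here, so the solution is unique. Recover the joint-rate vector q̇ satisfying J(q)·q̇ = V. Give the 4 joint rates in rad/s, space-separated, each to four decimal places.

-0.4460 0.1620 -0.7060 -0.5990

o_n = [-0.1079, -0.3546, 0.1353]
J₁: ẑ×o_n = [0.3546, -0.1079, 0.0000], ω = ẑ
J2: z=[-0.5000, -0.8660, 0.0000] o=[0.3637, -0.2100, 0.1100] → [-0.0219, 0.0126, -0.3361, -0.5000, -0.8660, 0.0000]
J3: z=[-0.1652, 0.0954, 0.9816] o=[-0.3863, -0.1349, -0.0236] → [0.2309, 0.2996, 0.0097, -0.1652, 0.0954, 0.9816]
J4: z=[0.3298, -0.9327, 0.1462] o=[-0.9428, -0.2913, 0.2341] → [0.1014, 0.1546, 0.7578, 0.3298, -0.9327, 0.1462]
q̇ = J⁺·V = [-0.4460, 0.1620, -0.7060, -0.5990]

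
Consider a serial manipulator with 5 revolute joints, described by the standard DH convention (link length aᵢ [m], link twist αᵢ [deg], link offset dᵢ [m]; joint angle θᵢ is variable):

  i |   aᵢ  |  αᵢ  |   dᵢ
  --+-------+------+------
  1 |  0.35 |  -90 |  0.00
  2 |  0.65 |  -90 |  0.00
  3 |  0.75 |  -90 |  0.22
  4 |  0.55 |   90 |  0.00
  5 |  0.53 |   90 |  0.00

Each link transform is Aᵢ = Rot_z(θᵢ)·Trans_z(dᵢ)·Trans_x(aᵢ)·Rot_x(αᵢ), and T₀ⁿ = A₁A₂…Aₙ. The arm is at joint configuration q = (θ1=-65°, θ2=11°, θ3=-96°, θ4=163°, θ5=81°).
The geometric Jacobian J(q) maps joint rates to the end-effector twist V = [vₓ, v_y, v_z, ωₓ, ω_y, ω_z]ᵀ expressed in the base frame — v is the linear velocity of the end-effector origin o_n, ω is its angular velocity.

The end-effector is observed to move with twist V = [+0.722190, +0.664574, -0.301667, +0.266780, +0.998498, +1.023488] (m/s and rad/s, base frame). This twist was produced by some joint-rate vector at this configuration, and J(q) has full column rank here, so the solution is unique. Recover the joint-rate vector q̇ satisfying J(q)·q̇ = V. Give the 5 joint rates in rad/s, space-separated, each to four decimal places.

0.3440 0.7850 -0.6000 -0.9150 -0.0880

o_n = [0.8045, -1.2552, -0.2548]
J₁: ẑ×o_n = [1.2552, 0.8045, -0.0000], ω = ẑ
J2: z=[0.9063, 0.4226, 0.0000] o=[0.1479, -0.3172, 0.0000] → [-0.1077, 0.2309, -1.1276, 0.9063, 0.4226, 0.0000]
J3: z=[-0.0806, 0.1729, -0.9816] o=[0.4176, -0.8955, -0.1240] → [-0.3757, -0.3904, -0.0379, -0.0806, 0.1729, -0.9816]
J4: z=[0.5073, -0.8406, -0.1898] o=[1.0433, -0.4725, -0.3250] → [-0.2076, 0.0097, -0.5978, 0.5073, -0.8406, -0.1898]
J5: z=[0.3280, -0.0153, 0.9446] o=[0.6050, -0.7703, -0.1777] → [0.4592, 0.2137, -0.1560, 0.3280, -0.0153, 0.9446]
q̇ = J⁺·V = [0.3440, 0.7850, -0.6000, -0.9150, -0.0880]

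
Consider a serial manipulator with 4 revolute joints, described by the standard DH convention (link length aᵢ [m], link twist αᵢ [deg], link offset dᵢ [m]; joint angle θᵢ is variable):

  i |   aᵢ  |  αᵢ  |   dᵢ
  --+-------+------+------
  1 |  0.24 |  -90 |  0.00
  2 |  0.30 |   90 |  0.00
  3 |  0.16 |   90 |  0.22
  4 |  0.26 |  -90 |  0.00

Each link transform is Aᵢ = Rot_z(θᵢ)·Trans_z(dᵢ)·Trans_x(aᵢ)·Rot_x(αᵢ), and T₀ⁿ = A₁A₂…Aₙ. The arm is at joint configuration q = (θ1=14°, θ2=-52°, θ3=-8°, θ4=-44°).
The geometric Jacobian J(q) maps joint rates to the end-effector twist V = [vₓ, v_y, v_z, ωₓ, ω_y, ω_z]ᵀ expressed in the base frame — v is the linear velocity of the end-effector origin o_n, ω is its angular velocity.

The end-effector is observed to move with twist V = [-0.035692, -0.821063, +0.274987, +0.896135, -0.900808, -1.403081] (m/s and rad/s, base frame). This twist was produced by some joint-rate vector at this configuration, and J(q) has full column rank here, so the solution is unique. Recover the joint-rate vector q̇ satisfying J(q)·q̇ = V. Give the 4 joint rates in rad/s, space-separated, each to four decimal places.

o_n = [0.5989, 0.0996, 0.5315]
J₁: ẑ×o_n = [-0.0996, 0.5989, 0.0000], ω = ẑ
J2: z=[-0.2419, 0.9703, 0.0000] o=[0.2329, 0.0581, 0.0000] → [0.5157, 0.1286, -0.3652, -0.2419, 0.9703, 0.0000]
J3: z=[-0.7646, -0.1906, 0.6157] o=[0.4121, 0.1027, 0.2364] → [-0.0543, 0.3406, 0.0381, -0.7646, -0.1906, 0.6157]
J4: z=[0.1564, -0.9816, -0.1097] o=[0.3439, 0.0628, 0.4967] → [-0.0301, -0.0334, 0.2561, 0.1564, -0.9816, -0.1097]
q̇ = J⁺·V = [-0.7460, -0.2610, -0.9180, 0.8380]

-0.7460 -0.2610 -0.9180 0.8380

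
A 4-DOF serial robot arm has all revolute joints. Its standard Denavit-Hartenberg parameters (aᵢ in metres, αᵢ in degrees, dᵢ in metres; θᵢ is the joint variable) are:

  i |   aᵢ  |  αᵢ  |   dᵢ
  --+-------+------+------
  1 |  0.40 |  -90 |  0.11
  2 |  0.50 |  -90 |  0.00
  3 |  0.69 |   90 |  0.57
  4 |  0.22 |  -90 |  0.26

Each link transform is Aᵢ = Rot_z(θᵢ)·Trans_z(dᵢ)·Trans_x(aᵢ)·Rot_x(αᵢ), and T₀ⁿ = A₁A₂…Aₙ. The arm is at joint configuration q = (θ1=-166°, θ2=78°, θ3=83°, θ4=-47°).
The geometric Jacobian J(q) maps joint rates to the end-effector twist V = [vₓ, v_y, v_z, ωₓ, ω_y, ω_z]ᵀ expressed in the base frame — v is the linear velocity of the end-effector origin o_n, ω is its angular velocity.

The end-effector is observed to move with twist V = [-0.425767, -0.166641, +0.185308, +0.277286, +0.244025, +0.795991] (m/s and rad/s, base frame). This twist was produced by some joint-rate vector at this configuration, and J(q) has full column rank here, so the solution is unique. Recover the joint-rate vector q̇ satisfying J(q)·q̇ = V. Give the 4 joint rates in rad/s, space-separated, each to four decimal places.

0.4020 -0.1140 0.2390 -0.4570

o_n = [-0.3675, 0.7350, -0.8167]
J₁: ẑ×o_n = [-0.7350, -0.3675, 0.0000], ω = ẑ
J2: z=[0.2419, -0.9703, 0.0000] o=[-0.3881, -0.0968, 0.1100] → [0.8992, 0.2242, 0.2213, 0.2419, -0.9703, 0.0000]
J3: z=[0.9491, 0.2366, -0.2079] o=[-0.4890, -0.1219, -0.3791] → [0.0746, 0.3901, 0.7846, 0.9491, 0.2366, -0.2079]
J4: z=[-0.1707, -0.1682, -0.9709] o=[-0.1306, 0.6732, -0.5798] → [0.0998, 0.1895, -0.0504, -0.1707, -0.1682, -0.9709]
q̇ = J⁺·V = [0.4020, -0.1140, 0.2390, -0.4570]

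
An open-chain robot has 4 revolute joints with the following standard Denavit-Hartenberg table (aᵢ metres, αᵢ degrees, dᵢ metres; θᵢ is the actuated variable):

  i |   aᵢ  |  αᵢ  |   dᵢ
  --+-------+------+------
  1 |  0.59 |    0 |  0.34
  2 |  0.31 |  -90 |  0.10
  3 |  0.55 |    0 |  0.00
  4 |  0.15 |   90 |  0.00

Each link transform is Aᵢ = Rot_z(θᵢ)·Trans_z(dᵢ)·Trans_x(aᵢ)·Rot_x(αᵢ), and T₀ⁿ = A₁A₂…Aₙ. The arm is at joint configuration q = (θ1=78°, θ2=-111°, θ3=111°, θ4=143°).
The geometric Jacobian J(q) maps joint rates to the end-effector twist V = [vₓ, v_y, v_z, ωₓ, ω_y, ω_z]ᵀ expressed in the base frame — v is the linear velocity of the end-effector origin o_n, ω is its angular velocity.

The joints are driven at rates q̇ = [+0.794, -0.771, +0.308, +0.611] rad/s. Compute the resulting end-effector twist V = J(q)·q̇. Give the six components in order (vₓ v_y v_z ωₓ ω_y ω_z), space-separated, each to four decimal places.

-0.4788 0.1127 0.0987 0.5005 0.7707 0.0230

o_n = [0.1827, 0.5381, 0.0707]
J₁: ẑ×o_n = [-0.5381, 0.1827, 0.0000], ω = ẑ
J2: z=[0.0000, 0.0000, 1.0000] o=[0.1227, 0.5771, 0.3400] → [0.0390, 0.0600, -0.0000, 0.0000, 0.0000, 1.0000]
J3: z=[0.5446, 0.8387, 0.0000] o=[0.3827, 0.4083, 0.4400] → [-0.3097, 0.2011, 0.2384, 0.5446, 0.8387, 0.0000]
J4: z=[0.5446, 0.8387, 0.0000] o=[0.2174, 0.5156, -0.0735] → [0.1209, -0.0785, 0.0413, 0.5446, 0.8387, 0.0000]
V = J·q̇ = [-0.4788, 0.1127, 0.0987, 0.5005, 0.7707, 0.0230]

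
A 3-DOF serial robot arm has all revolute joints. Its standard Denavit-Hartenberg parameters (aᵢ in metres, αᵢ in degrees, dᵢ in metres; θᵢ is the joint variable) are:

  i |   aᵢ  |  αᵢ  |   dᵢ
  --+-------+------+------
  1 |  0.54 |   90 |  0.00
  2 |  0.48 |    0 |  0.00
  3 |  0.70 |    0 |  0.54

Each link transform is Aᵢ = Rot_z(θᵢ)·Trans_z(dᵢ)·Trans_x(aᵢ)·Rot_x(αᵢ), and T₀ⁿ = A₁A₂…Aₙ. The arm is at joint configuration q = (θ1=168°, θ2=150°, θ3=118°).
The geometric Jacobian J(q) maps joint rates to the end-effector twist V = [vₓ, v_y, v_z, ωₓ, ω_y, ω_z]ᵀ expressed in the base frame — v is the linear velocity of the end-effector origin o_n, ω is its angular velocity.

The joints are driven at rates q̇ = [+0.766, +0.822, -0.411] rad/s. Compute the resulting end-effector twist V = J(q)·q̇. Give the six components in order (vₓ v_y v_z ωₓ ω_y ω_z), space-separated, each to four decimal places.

o_n = [0.0146, 0.5490, -0.4596]
J₁: ẑ×o_n = [-0.5490, 0.0146, 0.0000], ω = ẑ
J2: z=[0.2079, 0.9781, 0.0000] o=[-0.5282, 0.1123, 0.0000] → [-0.4495, 0.0956, -0.4401, 0.2079, 0.9781, 0.0000]
J3: z=[0.2079, 0.9781, 0.0000] o=[-0.1216, 0.0258, 0.2400] → [-0.6843, 0.1454, -0.0244, 0.2079, 0.9781, 0.0000]
V = J·q̇ = [-0.5088, 0.0299, -0.3517, 0.0855, 0.4020, 0.7660]

-0.5088 0.0299 -0.3517 0.0855 0.4020 0.7660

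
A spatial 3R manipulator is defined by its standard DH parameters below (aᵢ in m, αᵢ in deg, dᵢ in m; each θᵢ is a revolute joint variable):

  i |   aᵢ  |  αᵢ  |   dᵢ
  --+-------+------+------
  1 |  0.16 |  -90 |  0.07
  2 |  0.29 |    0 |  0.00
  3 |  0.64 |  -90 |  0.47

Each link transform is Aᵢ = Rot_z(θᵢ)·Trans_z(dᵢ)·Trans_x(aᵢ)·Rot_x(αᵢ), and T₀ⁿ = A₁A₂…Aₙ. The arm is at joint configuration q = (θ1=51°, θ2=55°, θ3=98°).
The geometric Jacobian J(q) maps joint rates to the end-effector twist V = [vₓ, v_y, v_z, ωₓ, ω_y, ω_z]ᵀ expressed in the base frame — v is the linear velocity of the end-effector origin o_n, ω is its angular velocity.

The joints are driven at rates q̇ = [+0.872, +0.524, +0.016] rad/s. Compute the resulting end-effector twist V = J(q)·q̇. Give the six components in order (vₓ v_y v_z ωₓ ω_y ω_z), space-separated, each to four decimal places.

o_n = [-0.5188, 0.1062, -0.4581]
J₁: ẑ×o_n = [-0.1062, -0.5188, 0.0000], ω = ẑ
J2: z=[-0.7771, 0.6293, 0.0000] o=[0.1007, 0.1243, 0.0700] → [-0.3323, -0.4104, 0.4039, -0.7771, 0.6293, 0.0000]
J3: z=[-0.7771, 0.6293, 0.0000] o=[0.2054, 0.2536, -0.1676] → [-0.1829, -0.2258, 0.5702, -0.7771, 0.6293, 0.0000]
V = J·q̇ = [-0.2697, -0.6710, 0.2208, -0.4197, 0.3398, 0.8720]

-0.2697 -0.6710 0.2208 -0.4197 0.3398 0.8720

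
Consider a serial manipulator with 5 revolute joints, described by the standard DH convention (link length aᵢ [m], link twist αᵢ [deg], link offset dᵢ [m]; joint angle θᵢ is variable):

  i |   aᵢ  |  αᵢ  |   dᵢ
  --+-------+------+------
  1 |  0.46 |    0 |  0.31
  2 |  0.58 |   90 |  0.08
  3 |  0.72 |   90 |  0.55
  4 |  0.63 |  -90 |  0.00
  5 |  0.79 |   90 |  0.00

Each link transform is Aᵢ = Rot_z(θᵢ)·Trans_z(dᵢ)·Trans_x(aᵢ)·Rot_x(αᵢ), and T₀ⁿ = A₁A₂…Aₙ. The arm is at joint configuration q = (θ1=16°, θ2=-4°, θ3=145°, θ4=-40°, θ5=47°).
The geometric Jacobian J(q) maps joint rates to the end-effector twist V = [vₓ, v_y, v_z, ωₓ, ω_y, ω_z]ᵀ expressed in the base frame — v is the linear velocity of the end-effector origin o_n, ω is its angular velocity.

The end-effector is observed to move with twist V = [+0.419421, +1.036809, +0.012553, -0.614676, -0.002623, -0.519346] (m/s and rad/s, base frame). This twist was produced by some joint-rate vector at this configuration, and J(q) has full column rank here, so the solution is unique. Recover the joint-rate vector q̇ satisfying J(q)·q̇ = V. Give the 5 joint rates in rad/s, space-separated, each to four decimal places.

o_n = [-0.6508, 0.1002, 0.8432]
J₁: ẑ×o_n = [-0.1002, -0.6508, 0.0000], ω = ẑ
J2: z=[0.0000, 0.0000, 1.0000] o=[0.4422, 0.1268, 0.3100] → [0.0265, -1.0930, 0.0000, 0.0000, 0.0000, 1.0000]
J3: z=[0.2079, -0.9781, 0.0000] o=[1.0095, 0.2474, 0.3900] → [-0.4433, -0.0942, -1.6546, 0.2079, -0.9781, 0.0000]
J4: z=[0.5610, 0.1193, 0.8192] o=[0.5470, -0.4132, 0.8030] → [-0.4158, -1.0037, 0.4309, 0.5610, 0.1193, 0.8192]
J5: z=[-0.3558, -0.8588, 0.3687] o=[0.0761, -0.0993, 1.0798] → [0.1296, -0.3521, -0.6952, -0.3558, -0.8588, 0.3687]
q̇ = J⁺·V = [0.7630, -0.7210, -0.3290, -0.8050, 0.2660]

0.7630 -0.7210 -0.3290 -0.8050 0.2660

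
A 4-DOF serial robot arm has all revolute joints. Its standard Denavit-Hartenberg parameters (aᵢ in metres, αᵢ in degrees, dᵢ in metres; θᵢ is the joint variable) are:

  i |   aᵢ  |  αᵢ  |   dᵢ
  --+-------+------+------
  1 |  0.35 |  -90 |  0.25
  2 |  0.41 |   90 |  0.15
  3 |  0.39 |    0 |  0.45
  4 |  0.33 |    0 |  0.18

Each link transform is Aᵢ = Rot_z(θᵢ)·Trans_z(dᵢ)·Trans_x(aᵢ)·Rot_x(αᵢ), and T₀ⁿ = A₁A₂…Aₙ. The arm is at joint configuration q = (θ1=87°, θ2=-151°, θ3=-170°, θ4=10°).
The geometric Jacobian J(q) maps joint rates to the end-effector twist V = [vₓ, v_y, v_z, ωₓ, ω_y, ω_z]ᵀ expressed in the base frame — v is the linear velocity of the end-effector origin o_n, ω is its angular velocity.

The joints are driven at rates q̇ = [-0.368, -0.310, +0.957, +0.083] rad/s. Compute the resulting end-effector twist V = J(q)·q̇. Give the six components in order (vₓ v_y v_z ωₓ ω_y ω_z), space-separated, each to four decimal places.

o_n = [0.0459, 0.2911, -0.4388]
J₁: ẑ×o_n = [-0.2911, 0.0459, 0.0000], ω = ẑ
J2: z=[-0.9986, 0.0523, 0.0000] o=[0.0183, 0.3495, 0.2500] → [-0.0360, -0.6878, 0.0569, -0.9986, 0.0523, 0.0000]
J3: z=[-0.0254, -0.4841, -0.8746] o=[-0.1502, -0.0007, 0.4488] → [0.6850, -0.1941, 0.0876, -0.0254, -0.4841, -0.8746]
J4: z=[-0.0254, -0.4841, -0.8746] o=[-0.0765, 0.1133, -0.1310] → [0.3045, -0.1148, 0.0547, -0.0254, -0.4841, -0.8746]
V = J·q̇ = [0.7991, 0.0011, 0.0707, 0.2832, -0.5197, -1.2776]

0.7991 0.0011 0.0707 0.2832 -0.5197 -1.2776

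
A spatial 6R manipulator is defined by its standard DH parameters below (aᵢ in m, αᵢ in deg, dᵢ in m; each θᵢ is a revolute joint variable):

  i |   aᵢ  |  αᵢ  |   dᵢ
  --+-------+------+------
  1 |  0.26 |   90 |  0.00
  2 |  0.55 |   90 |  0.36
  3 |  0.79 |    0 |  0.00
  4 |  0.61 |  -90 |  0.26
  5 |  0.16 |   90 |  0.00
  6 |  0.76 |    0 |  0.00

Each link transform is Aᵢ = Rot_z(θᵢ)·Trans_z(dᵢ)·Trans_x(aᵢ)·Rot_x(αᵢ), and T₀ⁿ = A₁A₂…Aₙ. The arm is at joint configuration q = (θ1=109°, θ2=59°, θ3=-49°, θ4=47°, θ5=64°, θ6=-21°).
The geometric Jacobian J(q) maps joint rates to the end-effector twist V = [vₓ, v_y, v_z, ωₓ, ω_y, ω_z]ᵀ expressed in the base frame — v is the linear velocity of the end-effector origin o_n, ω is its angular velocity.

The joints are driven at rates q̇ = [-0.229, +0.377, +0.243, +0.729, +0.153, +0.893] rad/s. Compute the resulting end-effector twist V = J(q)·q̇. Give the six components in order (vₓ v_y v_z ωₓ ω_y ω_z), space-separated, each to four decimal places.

o_n = [-0.7962, 0.6444, 2.0252]
J₁: ẑ×o_n = [-0.6444, -0.7962, 0.0000], ω = ẑ
J2: z=[0.9455, 0.3256, 0.0000] o=[-0.0846, 0.2458, 0.0000] → [0.6594, -1.9149, 0.6085, 0.9455, 0.3256, 0.0000]
J3: z=[-0.2791, 0.8105, -0.5150] o=[0.1635, 0.6309, 0.4714] → [1.2662, 0.9279, 0.7740, -0.2791, 0.8105, -0.5150]
J4: z=[-0.2791, 0.8105, -0.5150] o=[-0.4871, 0.6892, 0.9157] → [0.8762, 0.4688, 0.2630, -0.2791, 0.8105, -0.5150]
J5: z=[0.9391, 0.3424, 0.0299] o=[-0.6820, 1.1898, 1.3043] → [0.2631, -0.6804, -0.4732, 0.9391, 0.3424, 0.0299]
J6: z=[-0.3026, 0.7825, 0.5442] o=[-0.6560, 1.1066, 1.4385] → [0.7107, 0.1013, 0.2496, -0.3026, 0.7825, 0.5442]
V = J·q̇ = [2.0175, 0.0140, 0.7597, -0.0413, 1.6617, -0.2391]

2.0175 0.0140 0.7597 -0.0413 1.6617 -0.2391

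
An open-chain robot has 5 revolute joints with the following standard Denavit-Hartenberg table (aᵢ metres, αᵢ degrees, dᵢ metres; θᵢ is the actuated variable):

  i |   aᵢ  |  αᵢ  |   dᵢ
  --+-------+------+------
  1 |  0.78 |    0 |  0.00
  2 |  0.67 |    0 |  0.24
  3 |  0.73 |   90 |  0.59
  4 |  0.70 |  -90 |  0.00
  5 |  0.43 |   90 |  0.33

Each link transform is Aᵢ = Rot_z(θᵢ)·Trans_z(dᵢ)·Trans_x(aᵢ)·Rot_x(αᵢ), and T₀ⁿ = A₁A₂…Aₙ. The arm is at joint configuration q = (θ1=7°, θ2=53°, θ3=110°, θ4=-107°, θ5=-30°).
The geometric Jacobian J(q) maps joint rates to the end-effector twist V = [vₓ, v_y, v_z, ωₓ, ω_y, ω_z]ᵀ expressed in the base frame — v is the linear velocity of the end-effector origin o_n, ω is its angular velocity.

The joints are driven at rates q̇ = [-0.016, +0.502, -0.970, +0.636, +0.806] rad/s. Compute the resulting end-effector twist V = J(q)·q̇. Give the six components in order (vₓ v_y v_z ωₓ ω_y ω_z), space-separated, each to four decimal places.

o_n = [0.4256, 1.0141, -0.2920]
J₁: ẑ×o_n = [-1.0141, 0.4256, 0.0000], ω = ẑ
J2: z=[0.0000, 0.0000, 1.0000] o=[0.7742, 0.0951, 0.0000] → [-0.9191, -0.3486, 0.0000, 0.0000, 0.0000, 1.0000]
J3: z=[0.0000, 0.0000, 1.0000] o=[1.1092, 0.6753, 0.2400] → [-0.3389, -0.6836, 0.0000, 0.0000, 0.0000, 1.0000]
J4: z=[0.1736, 0.9848, 0.0000] o=[0.3903, 0.8021, 0.8300] → [-1.1050, 0.1948, 0.0020, 0.1736, 0.9848, 0.0000]
J5: z=[-0.9418, 0.1661, -0.2924] o=[0.5918, 0.7665, 0.1606] → [-0.0028, -0.3776, -0.2056, -0.9418, 0.1661, -0.2924]
V = J·q̇ = [-0.8215, 0.3008, -0.1644, -0.6486, 0.7602, -0.7197]

-0.8215 0.3008 -0.1644 -0.6486 0.7602 -0.7197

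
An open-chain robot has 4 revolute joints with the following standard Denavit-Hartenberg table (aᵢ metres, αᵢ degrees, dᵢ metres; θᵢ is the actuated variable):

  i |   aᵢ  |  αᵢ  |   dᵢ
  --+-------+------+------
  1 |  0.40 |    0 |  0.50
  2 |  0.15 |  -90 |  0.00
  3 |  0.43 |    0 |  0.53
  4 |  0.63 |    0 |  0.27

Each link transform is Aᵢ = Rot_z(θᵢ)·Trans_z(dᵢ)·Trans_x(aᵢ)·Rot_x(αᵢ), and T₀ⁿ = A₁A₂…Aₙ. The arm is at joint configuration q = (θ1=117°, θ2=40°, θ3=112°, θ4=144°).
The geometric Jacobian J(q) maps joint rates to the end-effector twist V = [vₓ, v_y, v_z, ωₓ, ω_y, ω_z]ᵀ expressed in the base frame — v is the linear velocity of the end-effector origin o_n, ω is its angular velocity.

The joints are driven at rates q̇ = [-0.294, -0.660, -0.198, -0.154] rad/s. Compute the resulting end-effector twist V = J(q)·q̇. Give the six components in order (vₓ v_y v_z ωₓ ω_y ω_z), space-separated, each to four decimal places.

o_n = [-0.3437, -0.4439, 0.7126]
J₁: ẑ×o_n = [0.4439, -0.3437, 0.0000], ω = ẑ
J2: z=[0.0000, 0.0000, 1.0000] o=[-0.1816, 0.3564, 0.5000] → [0.8003, -0.1621, 0.0000, 0.0000, 0.0000, 1.0000]
J3: z=[-0.3907, -0.9205, 0.0000] o=[-0.3197, 0.4150, 0.5000] → [-0.1957, 0.0831, 0.3135, -0.3907, -0.9205, 0.0000]
J4: z=[-0.3907, -0.9205, 0.0000] o=[-0.3785, -0.1358, 0.1013] → [-0.5627, 0.2388, 0.1524, -0.3907, -0.9205, 0.0000]
V = J·q̇ = [-0.5333, 0.1548, -0.0855, 0.1375, 0.3240, -0.9540]

-0.5333 0.1548 -0.0855 0.1375 0.3240 -0.9540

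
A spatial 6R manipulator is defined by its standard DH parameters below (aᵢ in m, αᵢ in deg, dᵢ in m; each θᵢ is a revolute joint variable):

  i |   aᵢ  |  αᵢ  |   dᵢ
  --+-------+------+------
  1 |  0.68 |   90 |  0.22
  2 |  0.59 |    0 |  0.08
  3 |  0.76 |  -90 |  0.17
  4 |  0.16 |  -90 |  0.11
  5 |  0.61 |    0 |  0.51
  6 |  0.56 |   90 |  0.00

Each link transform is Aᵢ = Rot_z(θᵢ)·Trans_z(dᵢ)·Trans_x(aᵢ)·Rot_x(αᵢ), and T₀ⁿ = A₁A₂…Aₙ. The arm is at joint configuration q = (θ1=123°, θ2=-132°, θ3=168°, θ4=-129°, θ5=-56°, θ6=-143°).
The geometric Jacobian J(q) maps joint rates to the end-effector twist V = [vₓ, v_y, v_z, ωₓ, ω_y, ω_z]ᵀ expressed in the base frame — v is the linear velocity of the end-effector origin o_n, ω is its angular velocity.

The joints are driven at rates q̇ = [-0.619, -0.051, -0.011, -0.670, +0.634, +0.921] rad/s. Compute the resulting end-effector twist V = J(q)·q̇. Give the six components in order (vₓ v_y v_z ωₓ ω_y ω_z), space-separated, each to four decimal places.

1.2209 -0.2032 0.3367 0.0218 1.6494 -0.4507

o_n = [-0.0736, 1.1212, 0.8223]
J₁: ẑ×o_n = [-1.1212, -0.0736, 0.0000], ω = ẑ
J2: z=[0.8387, 0.5446, 0.0000] o=[-0.3704, 0.5703, 0.2200] → [0.3281, -0.5052, 0.3004, 0.8387, 0.5446, 0.0000]
J3: z=[0.8387, 0.5446, 0.0000] o=[-0.0882, 0.2828, -0.2185] → [0.5669, -0.8729, 0.6952, 0.8387, 0.5446, 0.0000]
J4: z=[0.3201, -0.4930, 0.8090] o=[-0.2805, 0.8910, 0.2283] → [-0.4791, -0.0228, 0.1757, 0.3201, -0.4930, 0.8090]
J5: z=[0.1854, 0.8700, 0.4568] o=[-0.0967, 0.8362, 0.2581] → [0.3608, -0.0941, 0.0328, 0.1854, 0.8700, 0.4568]
J6: z=[0.1854, 0.8700, 0.4568] o=[0.4767, 1.0294, 0.7740] → [0.0001, -0.2603, 0.4958, 0.1854, 0.8700, 0.4568]
V = J·q̇ = [1.2209, -0.2032, 0.3367, 0.0218, 1.6494, -0.4507]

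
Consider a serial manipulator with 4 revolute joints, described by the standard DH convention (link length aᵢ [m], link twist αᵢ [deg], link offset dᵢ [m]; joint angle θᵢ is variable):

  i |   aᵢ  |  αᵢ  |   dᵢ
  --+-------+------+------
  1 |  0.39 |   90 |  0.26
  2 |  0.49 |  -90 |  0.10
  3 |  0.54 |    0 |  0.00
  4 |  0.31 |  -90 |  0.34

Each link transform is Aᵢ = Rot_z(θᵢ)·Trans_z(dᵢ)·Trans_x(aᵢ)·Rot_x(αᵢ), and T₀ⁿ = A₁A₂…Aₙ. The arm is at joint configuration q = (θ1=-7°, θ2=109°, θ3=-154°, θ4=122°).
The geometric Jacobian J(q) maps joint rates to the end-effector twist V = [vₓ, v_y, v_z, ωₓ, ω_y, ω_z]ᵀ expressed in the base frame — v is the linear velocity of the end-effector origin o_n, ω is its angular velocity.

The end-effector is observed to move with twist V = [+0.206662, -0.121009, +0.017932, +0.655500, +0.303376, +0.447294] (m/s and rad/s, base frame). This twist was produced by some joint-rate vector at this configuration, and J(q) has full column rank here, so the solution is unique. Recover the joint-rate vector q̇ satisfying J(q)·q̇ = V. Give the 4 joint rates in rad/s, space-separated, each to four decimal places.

o_n = [-0.0795, -0.4950, 0.4023]
J₁: ẑ×o_n = [0.4950, -0.0795, 0.0000], ω = ẑ
J2: z=[-0.1219, -0.9925, 0.0000] o=[0.3871, -0.0475, 0.2600] → [-0.1412, 0.0173, -0.4086, -0.1219, -0.9925, 0.0000]
J3: z=[-0.9385, 0.1152, -0.3256] o=[0.2166, -0.1273, 0.7233] → [-0.1567, -0.2049, 0.3791, -0.9385, 0.1152, -0.3256]
J4: z=[-0.9385, 0.1152, -0.3256] o=[0.3446, -0.3816, 0.2644] → [-0.0210, 0.2675, 0.1553, -0.9385, 0.1152, -0.3256]
q̇ = J⁺·V = [0.2360, -0.3810, -0.1650, -0.4840]

0.2360 -0.3810 -0.1650 -0.4840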